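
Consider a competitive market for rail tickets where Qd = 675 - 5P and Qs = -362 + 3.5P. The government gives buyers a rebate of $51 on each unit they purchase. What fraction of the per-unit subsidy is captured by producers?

Producer share = 10/17

Pre-subsidy: 675 - 5P = -362 + 3.5P gives P* = 122, Q* = 65.
With the rebate, buyers effectively pay Pb = Ps − 51, where Ps is the price sellers receive.
Demand in terms of Ps becomes Qd = 675 − 5(Ps − 51) = 930 - 5Ps. Setting this equal to supply: 930 - 5Ps = -362 + 3.5Ps, so Ps = 152.
Buyers pay Pb = 152 − 51 = 101; Q' = -362 + 3.5·152 = 170.
Buyers' price falls by P* − Pb = 122 − 101 = 21; sellers' price rises by Ps − P* = 152 − 122 = 30.
So producers capture 30/51 = 10/17 of each unit of subsidy.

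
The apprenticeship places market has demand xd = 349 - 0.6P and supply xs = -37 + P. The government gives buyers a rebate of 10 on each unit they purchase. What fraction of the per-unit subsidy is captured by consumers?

Consumer share = 0.625

Pre-subsidy: 349 - 0.6P = -37 + P gives P* = 241.25, x* = 204.25.
With the rebate, buyers effectively pay Pb = Ps − 10, where Ps is the price sellers receive.
Demand in terms of Ps becomes xd = 349 − 0.6(Ps − 10) = 355 - 0.6Ps. Setting this equal to supply: 355 - 0.6Ps = -37 + Ps, so Ps = 245.
Buyers pay Pb = 245 − 10 = 235; x' = -37 + 1·245 = 208.
Buyers' price falls by P* − Pb = 241.25 − 235 = 6.25; sellers' price rises by Ps − P* = 245 − 241.25 = 3.75.
So consumers capture 6.25/10 = 0.625 of each unit of subsidy.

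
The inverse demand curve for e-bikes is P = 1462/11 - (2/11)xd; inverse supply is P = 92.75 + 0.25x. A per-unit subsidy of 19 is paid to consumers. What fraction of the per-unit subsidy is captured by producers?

Producer share = 11/19

Pre-subsidy: 1462/11 - (2/11)x = 92.75 + 0.25x gives x* = 93 and P* = 116.
With the rebate, buyers effectively pay Pb = Ps − 19, where Ps is the price sellers receive.
On the curves, Pb = 1462/11 - (2/11)x and Ps = 92.75 + 0.25x; the wedge Ps − Pb = 19 gives 92.75 + 0.25x − (1462/11 - (2/11)x) = 19, so x' = 137.
Then Pb = 1462/11 − (2/11)·137 = 108 and Ps = 92.75 + 0.25·137 = 127.
Buyers' price falls by P* − Pb = 116 − 108 = 8; sellers' price rises by Ps − P* = 127 − 116 = 11.
So producers capture 11/19 = 11/19 of each unit of subsidy.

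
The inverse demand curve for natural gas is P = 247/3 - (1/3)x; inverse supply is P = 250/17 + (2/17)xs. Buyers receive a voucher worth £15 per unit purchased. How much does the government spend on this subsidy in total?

Government cost = 63210/23

Pre-subsidy: 247/3 - (1/3)x = 250/17 + (2/17)x gives x* = 3449/23 and P* = 744/23.
With the rebate, buyers effectively pay Pb = Ps − 15, where Ps is the price sellers receive.
On the curves, Pb = 247/3 - (1/3)x and Ps = 250/17 + (2/17)x; the wedge Ps − Pb = 15 gives 250/17 + (2/17)x − (247/3 - (1/3)x) = 15, so x' = 4214/23.
Then Pb = 247/3 − (1/3)·(4214/23) = 489/23 and Ps = 250/17 + (2/17)·(4214/23) = 834/23.
Government outlay = subsidy × quantity = 15 × 4214/23 = 63210/23.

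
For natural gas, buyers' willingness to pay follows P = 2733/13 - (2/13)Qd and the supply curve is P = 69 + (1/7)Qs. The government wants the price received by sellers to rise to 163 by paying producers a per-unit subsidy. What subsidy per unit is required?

At a seller price of 163, quantity supplied is -483 + 7·163 = 658.
Buyers absorb 658 only when they pay Pb = 2733/13 − (2/13)·658 = 109.
s = Ps − Pb = 163 − 109 = 54.

Required subsidy s = 54 per unit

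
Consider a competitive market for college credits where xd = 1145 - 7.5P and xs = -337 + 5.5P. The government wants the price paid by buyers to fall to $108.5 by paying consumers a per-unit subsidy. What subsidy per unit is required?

At a buyer price of 108.5, quantity demanded is 1145 − 7.5·108.5 = 331.25.
Sellers supply 331.25 only when they receive Ps with -337 + 5.5·Ps = 331.25, i.e. Ps = 121.5.
s = Ps − Pb = 121.5 − 108.5 = 13.

Required subsidy s = $13 per unit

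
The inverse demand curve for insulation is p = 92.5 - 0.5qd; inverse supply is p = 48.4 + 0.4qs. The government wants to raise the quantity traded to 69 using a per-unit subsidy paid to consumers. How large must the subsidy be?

Required subsidy s = 18 per unit

At q = 69, from the demand curve buyers pay pb = 92.5 − 0.5·69 = 58; from the supply curve sellers need ps = 48.4 + 0.4·69 = 76.
The subsidy must fill the gap: s = ps − pb = 76 − 58 = 18.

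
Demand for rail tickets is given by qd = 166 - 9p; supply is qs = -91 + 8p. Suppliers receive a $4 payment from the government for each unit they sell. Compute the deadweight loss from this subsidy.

Pre-subsidy: 166 - 9p = -91 + 8p gives p* = 257/17, q* = 509/17.
With the subsidy, sellers receive ps = pb + 4 for each unit, where pb is the price buyers pay.
Supply in terms of pb becomes qs = -91 + 8(pb + 4) = -59 + 8pb. Setting this equal to demand: 166 - 9pb = -59 + 8pb, so pb = 225/17.
Sellers receive ps = 225/17 + 4 = 293/17; q' = 166 − 9·(225/17) = 797/17.
The subsidy expands output by 797/17 − 509/17 = 288/17 past the efficient level; on those units the gap between marginal cost and willingness to pay runs from 0 up to 4.
DWL = ½ × 4 × 288/17 = 576/17.

Deadweight loss = 576/17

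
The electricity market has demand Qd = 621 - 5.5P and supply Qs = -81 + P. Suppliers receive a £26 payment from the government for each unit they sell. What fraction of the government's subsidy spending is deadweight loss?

Pre-subsidy: 621 - 5.5P = -81 + P gives P* = 108, Q* = 27.
With the subsidy, sellers receive Ps = Pb + 26 for each unit, where Pb is the price buyers pay.
Supply in terms of Pb becomes Qs = -81 + 1(Pb + 26) = -55 + Pb. Setting this equal to demand: 621 - 5.5Pb = -55 + Pb, so Pb = 104.
Sellers receive Ps = 104 + 26 = 130; Q' = 621 − 5.5·104 = 49.
ΔCS = ½(27 + 49)(108 − 104) = 152; ΔPS = ½(27 + 49)(130 − 108) = 836.
Government spending = 26 × 49 = 1274.
DWL = ½ × 26 × (49 − 27) = 286; fraction = 286 / 1274 = 11/49.

DWL / government spending = 11/49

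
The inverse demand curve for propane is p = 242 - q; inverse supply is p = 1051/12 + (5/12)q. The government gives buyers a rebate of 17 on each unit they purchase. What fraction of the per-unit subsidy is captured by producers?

Pre-subsidy: 242 - q = 1051/12 + (5/12)q gives q* = 109 and p* = 133.
With the rebate, buyers effectively pay pb = ps − 17, where ps is the price sellers receive.
On the curves, pb = 242 - q and ps = 1051/12 + (5/12)q; the wedge ps − pb = 17 gives 1051/12 + (5/12)q − (242 - q) = 17, so q' = 121.
Then pb = 242 − 1·121 = 121 and ps = 1051/12 + (5/12)·121 = 138.
Buyers' price falls by p* − pb = 133 − 121 = 12; sellers' price rises by ps − p* = 138 − 133 = 5.
So producers capture 5/17 = 5/17 of each unit of subsidy.

Producer share = 5/17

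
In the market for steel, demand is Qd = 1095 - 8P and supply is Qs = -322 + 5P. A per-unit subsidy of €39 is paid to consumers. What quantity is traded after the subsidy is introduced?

Q' = 343

Pre-subsidy: 1095 - 8P = -322 + 5P gives P* = 109, Q* = 223.
With the rebate, buyers effectively pay Pb = Ps − 39, where Ps is the price sellers receive.
Demand in terms of Ps becomes Qd = 1095 − 8(Ps − 39) = 1407 - 8Ps. Setting this equal to supply: 1407 - 8Ps = -322 + 5Ps, so Ps = 133.
Buyers pay Pb = 133 − 39 = 94; Q' = -322 + 5·133 = 343.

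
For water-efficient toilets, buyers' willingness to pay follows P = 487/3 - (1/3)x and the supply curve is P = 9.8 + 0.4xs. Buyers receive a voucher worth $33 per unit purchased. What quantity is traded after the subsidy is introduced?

Pre-subsidy: 487/3 - (1/3)x = 9.8 + 0.4x gives x* = 208 and P* = 93.
With the rebate, buyers effectively pay Pb = Ps − 33, where Ps is the price sellers receive.
On the curves, Pb = 487/3 - (1/3)x and Ps = 9.8 + 0.4x; the wedge Ps − Pb = 33 gives 9.8 + 0.4x − (487/3 - (1/3)x) = 33, so x' = 253.
Then Pb = 487/3 − (1/3)·253 = 78 and Ps = 9.8 + 0.4·253 = 111.

x' = 253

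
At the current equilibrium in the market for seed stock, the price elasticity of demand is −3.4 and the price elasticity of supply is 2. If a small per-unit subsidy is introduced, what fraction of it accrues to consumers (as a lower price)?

Consumer share = 10/27

For a small subsidy around the equilibrium, the benefit split depends on the relative slopes, which at a point are proportional to the elasticities.
Buyer share = εs/(εs + |εd|) = 2/(2 + 3.4) = 10/27; seller share = |εd|/(εs + |εd|) = 17/27.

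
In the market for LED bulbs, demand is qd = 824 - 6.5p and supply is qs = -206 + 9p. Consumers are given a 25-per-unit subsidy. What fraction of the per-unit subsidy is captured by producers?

Pre-subsidy: 824 - 6.5p = -206 + 9p gives p* = 2060/31, q* = 12154/31.
With the rebate, buyers effectively pay pb = ps − 25, where ps is the price sellers receive.
Demand in terms of ps becomes qd = 824 − 6.5(ps − 25) = 986.5 - 6.5ps. Setting this equal to supply: 986.5 - 6.5ps = -206 + 9ps, so ps = 2385/31.
Buyers pay pb = 2385/31 − 25 = 1610/31; q' = -206 + 9·(2385/31) = 15079/31.
Buyers' price falls by p* − pb = 2060/31 − 1610/31 = 450/31; sellers' price rises by ps − p* = 2385/31 − 2060/31 = 325/31.
So producers capture (325/31)/25 = 13/31 of each unit of subsidy.

Producer share = 13/31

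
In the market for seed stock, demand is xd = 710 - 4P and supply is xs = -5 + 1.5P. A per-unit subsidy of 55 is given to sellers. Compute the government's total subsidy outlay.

Pre-subsidy: 710 - 4P = -5 + 1.5P gives P* = 130, x* = 190.
With the subsidy, sellers receive Ps = Pb + 55 for each unit, where Pb is the price buyers pay.
Supply in terms of Pb becomes xs = -5 + 1.5(Pb + 55) = 77.5 + 1.5Pb. Setting this equal to demand: 710 - 4Pb = 77.5 + 1.5Pb, so Pb = 115.
Sellers receive Ps = 115 + 55 = 170; x' = 710 − 4·115 = 250.
Government outlay = subsidy × quantity = 55 × 250 = 13750.

Government cost = 13750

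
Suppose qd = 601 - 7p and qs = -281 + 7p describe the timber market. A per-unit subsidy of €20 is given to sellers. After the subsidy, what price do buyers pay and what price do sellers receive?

Buyers pay €53; sellers receive €73

Pre-subsidy: 601 - 7p = -281 + 7p gives p* = 63, q* = 160.
With the subsidy, sellers receive ps = pb + 20 for each unit, where pb is the price buyers pay.
Supply in terms of pb becomes qs = -281 + 7(pb + 20) = -141 + 7pb. Setting this equal to demand: 601 - 7pb = -141 + 7pb, so pb = 53.
Sellers receive ps = 53 + 20 = 73; q' = 601 − 7·53 = 230.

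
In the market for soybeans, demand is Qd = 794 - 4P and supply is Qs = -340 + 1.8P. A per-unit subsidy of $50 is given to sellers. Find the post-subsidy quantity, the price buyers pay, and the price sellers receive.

Q' = 74; buyers pay $180; sellers receive $230

Pre-subsidy: 794 - 4P = -340 + 1.8P gives P* = 5670/29, Q* = 346/29.
With the subsidy, sellers receive Ps = Pb + 50 for each unit, where Pb is the price buyers pay.
Supply in terms of Pb becomes Qs = -340 + 1.8(Pb + 50) = -250 + 1.8Pb. Setting this equal to demand: 794 - 4Pb = -250 + 1.8Pb, so Pb = 180.
Sellers receive Ps = 180 + 50 = 230; Q' = 794 − 4·180 = 74.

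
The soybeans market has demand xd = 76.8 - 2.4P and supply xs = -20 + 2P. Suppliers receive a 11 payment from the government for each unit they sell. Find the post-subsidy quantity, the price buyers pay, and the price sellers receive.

Pre-subsidy: 76.8 - 2.4P = -20 + 2P gives P* = 22, x* = 24.
With the subsidy, sellers receive Ps = Pb + 11 for each unit, where Pb is the price buyers pay.
Supply in terms of Pb becomes xs = -20 + 2(Pb + 11) = 2 + 2Pb. Setting this equal to demand: 76.8 - 2.4Pb = 2 + 2Pb, so Pb = 17.
Sellers receive Ps = 17 + 11 = 28; x' = 76.8 − 2.4·17 = 36.

x' = 36; buyers pay 17; sellers receive 28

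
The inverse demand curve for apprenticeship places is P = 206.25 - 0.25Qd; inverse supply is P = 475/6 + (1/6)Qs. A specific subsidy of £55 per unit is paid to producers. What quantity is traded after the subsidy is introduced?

Pre-subsidy: 206.25 - 0.25Q = 475/6 + (1/6)Q gives Q* = 305 and P* = 130.
With the subsidy, sellers receive Ps = Pb + 55 for each unit, where Pb is the price buyers pay.
On the curves, Pb = 206.25 - 0.25Q and Ps = 475/6 + (1/6)Q; the wedge Ps − Pb = 55 gives 475/6 + (1/6)Q − (206.25 - 0.25Q) = 55, so Q' = 437.
Then Pb = 206.25 − 0.25·437 = 97 and Ps = 475/6 + (1/6)·437 = 152.

Q' = 437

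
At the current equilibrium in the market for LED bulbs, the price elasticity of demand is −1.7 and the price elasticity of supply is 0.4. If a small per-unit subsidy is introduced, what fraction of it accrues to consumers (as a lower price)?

Consumer share = 4/21

For a small subsidy around the equilibrium, the benefit split depends on the relative slopes, which at a point are proportional to the elasticities.
Buyer share = εs/(εs + |εd|) = 0.4/(0.4 + 1.7) = 4/21; seller share = |εd|/(εs + |εd|) = 17/21.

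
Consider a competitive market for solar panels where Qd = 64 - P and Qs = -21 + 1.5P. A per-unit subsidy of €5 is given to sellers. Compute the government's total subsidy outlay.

Pre-subsidy: 64 - P = -21 + 1.5P gives P* = 34, Q* = 30.
With the subsidy, sellers receive Ps = Pb + 5 for each unit, where Pb is the price buyers pay.
Supply in terms of Pb becomes Qs = -21 + 1.5(Pb + 5) = -13.5 + 1.5Pb. Setting this equal to demand: 64 - Pb = -13.5 + 1.5Pb, so Pb = 31.
Sellers receive Ps = 31 + 5 = 36; Q' = 64 − 1·31 = 33.
Government outlay = subsidy × quantity = 5 × 33 = 165.

Government cost = €165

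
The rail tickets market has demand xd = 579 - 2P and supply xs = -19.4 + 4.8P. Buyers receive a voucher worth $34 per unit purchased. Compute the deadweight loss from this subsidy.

Deadweight loss = $816

Pre-subsidy: 579 - 2P = -19.4 + 4.8P gives P* = 88, x* = 403.
With the rebate, buyers effectively pay Pb = Ps − 34, where Ps is the price sellers receive.
Demand in terms of Ps becomes xd = 579 − 2(Ps − 34) = 647 - 2Ps. Setting this equal to supply: 647 - 2Ps = -19.4 + 4.8Ps, so Ps = 98.
Buyers pay Pb = 98 − 34 = 64; x' = -19.4 + 4.8·98 = 451.
The subsidy expands output by 451 − 403 = 48 past the efficient level; on those units the gap between marginal cost and willingness to pay runs from 0 up to 34.
DWL = ½ × 34 × 48 = 816.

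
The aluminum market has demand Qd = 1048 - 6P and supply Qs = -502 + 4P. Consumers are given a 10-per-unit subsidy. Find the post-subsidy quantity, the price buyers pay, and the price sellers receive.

Q' = 142; buyers pay 151; sellers receive 161

Pre-subsidy: 1048 - 6P = -502 + 4P gives P* = 155, Q* = 118.
With the rebate, buyers effectively pay Pb = Ps − 10, where Ps is the price sellers receive.
Demand in terms of Ps becomes Qd = 1048 − 6(Ps − 10) = 1108 - 6Ps. Setting this equal to supply: 1108 - 6Ps = -502 + 4Ps, so Ps = 161.
Buyers pay Pb = 161 − 10 = 151; Q' = -502 + 4·161 = 142.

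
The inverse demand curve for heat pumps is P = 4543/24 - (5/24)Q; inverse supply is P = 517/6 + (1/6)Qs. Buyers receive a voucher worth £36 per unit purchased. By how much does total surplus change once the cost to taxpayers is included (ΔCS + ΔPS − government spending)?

Net change in total surplus = -£1728

Pre-subsidy: 4543/24 - (5/24)Q = 517/6 + (1/6)Q gives Q* = 275 and P* = 132.
With the rebate, buyers effectively pay Pb = Ps − 36, where Ps is the price sellers receive.
On the curves, Pb = 4543/24 - (5/24)Q and Ps = 517/6 + (1/6)Q; the wedge Ps − Pb = 36 gives 517/6 + (1/6)Q − (4543/24 - (5/24)Q) = 36, so Q' = 371.
Then Pb = 4543/24 − (5/24)·371 = 112 and Ps = 517/6 + (1/6)·371 = 148.
ΔCS = ½(275 + 371)(132 − 112) = 6460; ΔPS = ½(275 + 371)(148 − 132) = 5168.
Government spending = 36 × 371 = 13356.
Net change = 6460 + 5168 − 13356 = -1728. The loss equals the DWL triangle ½·36·96.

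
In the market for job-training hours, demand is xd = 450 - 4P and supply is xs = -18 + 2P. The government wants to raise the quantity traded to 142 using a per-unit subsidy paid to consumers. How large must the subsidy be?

Required subsidy s = 3 per unit

At x = 142, invert demand for the buyer price: Pb = (450 − 142)/4 = 77; invert supply for the seller price: Ps = (142 − (-18))/2 = 80.
The subsidy must fill the gap: s = Ps − Pb = 80 − 77 = 3.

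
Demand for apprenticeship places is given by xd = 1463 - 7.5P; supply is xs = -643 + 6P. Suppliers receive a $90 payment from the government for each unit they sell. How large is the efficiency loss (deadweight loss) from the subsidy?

Deadweight loss = $13500

Pre-subsidy: 1463 - 7.5P = -643 + 6P gives P* = 156, x* = 293.
With the subsidy, sellers receive Ps = Pb + 90 for each unit, where Pb is the price buyers pay.
Supply in terms of Pb becomes xs = -643 + 6(Pb + 90) = -103 + 6Pb. Setting this equal to demand: 1463 - 7.5Pb = -103 + 6Pb, so Pb = 116.
Sellers receive Ps = 116 + 90 = 206; x' = 1463 − 7.5·116 = 593.
The subsidy expands output by 593 − 293 = 300 past the efficient level; on those units the gap between marginal cost and willingness to pay runs from 0 up to 90.
DWL = ½ × 90 × 300 = 13500.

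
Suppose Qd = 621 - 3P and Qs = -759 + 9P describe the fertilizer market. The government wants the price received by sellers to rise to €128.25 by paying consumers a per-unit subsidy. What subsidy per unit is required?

Required subsidy s = €53 per unit

At a seller price of 128.25, quantity supplied is -759 + 9·128.25 = 395.25.
Buyers absorb 395.25 only when they pay Pb with 621 − 3·Pb = 395.25, i.e. Pb = 75.25.
s = Ps − Pb = 128.25 − 75.25 = 53.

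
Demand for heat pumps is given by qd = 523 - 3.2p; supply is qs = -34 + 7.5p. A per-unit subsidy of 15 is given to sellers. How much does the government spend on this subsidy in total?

Pre-subsidy: 523 - 3.2p = -34 + 7.5p gives p* = 5570/107, q* = 38137/107.
With the subsidy, sellers receive ps = pb + 15 for each unit, where pb is the price buyers pay.
Supply in terms of pb becomes qs = -34 + 7.5(pb + 15) = 78.5 + 7.5pb. Setting this equal to demand: 523 - 3.2pb = 78.5 + 7.5pb, so pb = 4445/107.
Sellers receive ps = 4445/107 + 15 = 6050/107; q' = 523 − 3.2·(4445/107) = 41737/107.
Government outlay = subsidy × quantity = 15 × 41737/107 = 626055/107.

Government cost = 626055/107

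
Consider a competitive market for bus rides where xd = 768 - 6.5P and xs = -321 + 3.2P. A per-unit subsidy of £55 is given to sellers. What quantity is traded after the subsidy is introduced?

x' = 15151/97

Pre-subsidy: 768 - 6.5P = -321 + 3.2P gives P* = 10890/97, x* = 3711/97.
With the subsidy, sellers receive Ps = Pb + 55 for each unit, where Pb is the price buyers pay.
Supply in terms of Pb becomes xs = -321 + 3.2(Pb + 55) = -145 + 3.2Pb. Setting this equal to demand: 768 - 6.5Pb = -145 + 3.2Pb, so Pb = 9130/97.
Sellers receive Ps = 9130/97 + 55 = 14465/97; x' = 768 − 6.5·(9130/97) = 15151/97.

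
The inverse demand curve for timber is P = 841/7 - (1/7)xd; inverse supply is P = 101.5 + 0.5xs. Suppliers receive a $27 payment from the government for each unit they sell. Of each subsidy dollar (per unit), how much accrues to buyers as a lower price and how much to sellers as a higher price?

Buyers gain $6 per unit; sellers gain $21 per unit

Pre-subsidy: 841/7 - (1/7)x = 101.5 + 0.5x gives x* = 29 and P* = 116.
With the subsidy, sellers receive Ps = Pb + 27 for each unit, where Pb is the price buyers pay.
On the curves, Pb = 841/7 - (1/7)x and Ps = 101.5 + 0.5x; the wedge Ps − Pb = 27 gives 101.5 + 0.5x − (841/7 - (1/7)x) = 27, so x' = 71.
Then Pb = 841/7 − (1/7)·71 = 110 and Ps = 101.5 + 0.5·71 = 137.
Buyers' price falls by P* − Pb = 116 − 110 = 6; sellers' price rises by Ps − P* = 137 − 116 = 21.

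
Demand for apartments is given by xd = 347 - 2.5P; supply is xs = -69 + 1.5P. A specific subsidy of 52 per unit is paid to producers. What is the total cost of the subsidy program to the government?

Pre-subsidy: 347 - 2.5P = -69 + 1.5P gives P* = 104, x* = 87.
With the subsidy, sellers receive Ps = Pb + 52 for each unit, where Pb is the price buyers pay.
Supply in terms of Pb becomes xs = -69 + 1.5(Pb + 52) = 9 + 1.5Pb. Setting this equal to demand: 347 - 2.5Pb = 9 + 1.5Pb, so Pb = 84.5.
Sellers receive Ps = 84.5 + 52 = 136.5; x' = 347 − 2.5·84.5 = 135.75.
Government outlay = subsidy × quantity = 52 × 135.75 = 7059.

Government cost = 7059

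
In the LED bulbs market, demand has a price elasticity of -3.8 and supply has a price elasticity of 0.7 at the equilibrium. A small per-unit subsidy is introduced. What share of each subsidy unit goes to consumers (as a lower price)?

Consumer share = 7/45

For a small subsidy around the equilibrium, the benefit split depends on the relative slopes, which at a point are proportional to the elasticities.
Buyer share = εs/(εs + |εd|) = 0.7/(0.7 + 3.8) = 7/45; seller share = |εd|/(εs + |εd|) = 38/45.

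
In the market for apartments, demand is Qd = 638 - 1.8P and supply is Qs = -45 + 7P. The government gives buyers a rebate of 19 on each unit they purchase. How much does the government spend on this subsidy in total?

Government cost = 9984.5

Pre-subsidy: 638 - 1.8P = -45 + 7P gives P* = 3415/44, Q* = 21925/44.
With the rebate, buyers effectively pay Pb = Ps − 19, where Ps is the price sellers receive.
Demand in terms of Ps becomes Qd = 638 − 1.8(Ps − 19) = 672.2 - 1.8Ps. Setting this equal to supply: 672.2 - 1.8Ps = -45 + 7Ps, so Ps = 81.5.
Buyers pay Pb = 81.5 − 19 = 62.5; Q' = -45 + 7·81.5 = 525.5.
Government outlay = subsidy × quantity = 19 × 525.5 = 9984.5.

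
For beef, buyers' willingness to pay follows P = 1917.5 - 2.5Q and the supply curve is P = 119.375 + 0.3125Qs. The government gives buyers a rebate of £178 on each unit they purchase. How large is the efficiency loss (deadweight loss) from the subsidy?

Deadweight loss = 253472/45

Pre-subsidy: 1917.5 - 2.5Q = 119.375 + 0.3125Q gives Q* = 1918/3 and P* = 1915/6.
With the rebate, buyers effectively pay Pb = Ps − 178, where Ps is the price sellers receive.
On the curves, Pb = 1917.5 - 2.5Q and Ps = 119.375 + 0.3125Q; the wedge Ps − Pb = 178 gives 119.375 + 0.3125Q − (1917.5 - 2.5Q) = 178, so Q' = 31618/45.
Then Pb = 1917.5 − 2.5·(31618/45) = 2897/18 and Ps = 119.375 + 0.3125·(31618/45) = 6101/18.
The subsidy expands output by 31618/45 − 1918/3 = 2848/45 past the efficient level; on those units the gap between marginal cost and willingness to pay runs from 0 up to 178.
DWL = ½ × 178 × 2848/45 = 253472/45.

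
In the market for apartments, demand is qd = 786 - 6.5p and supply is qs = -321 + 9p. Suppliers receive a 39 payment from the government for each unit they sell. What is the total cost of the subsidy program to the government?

Government cost = 566982/31

Pre-subsidy: 786 - 6.5p = -321 + 9p gives p* = 2214/31, q* = 9975/31.
With the subsidy, sellers receive ps = pb + 39 for each unit, where pb is the price buyers pay.
Supply in terms of pb becomes qs = -321 + 9(pb + 39) = 30 + 9pb. Setting this equal to demand: 786 - 6.5pb = 30 + 9pb, so pb = 1512/31.
Sellers receive ps = 1512/31 + 39 = 2721/31; q' = 786 − 6.5·(1512/31) = 14538/31.
Government outlay = subsidy × quantity = 39 × 14538/31 = 566982/31.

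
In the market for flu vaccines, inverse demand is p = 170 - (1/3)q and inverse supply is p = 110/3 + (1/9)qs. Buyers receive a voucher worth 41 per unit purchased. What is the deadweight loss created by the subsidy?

Pre-subsidy: 170 - (1/3)q = 110/3 + (1/9)q gives q* = 300 and p* = 70.
With the rebate, buyers effectively pay pb = ps − 41, where ps is the price sellers receive.
On the curves, pb = 170 - (1/3)q and ps = 110/3 + (1/9)q; the wedge ps − pb = 41 gives 110/3 + (1/9)q − (170 - (1/3)q) = 41, so q' = 392.25.
Then pb = 170 − (1/3)·392.25 = 39.25 and ps = 110/3 + (1/9)·392.25 = 80.25.
The subsidy expands output by 392.25 − 300 = 92.25 past the efficient level; on those units the gap between marginal cost and willingness to pay runs from 0 up to 41.
DWL = ½ × 41 × 92.25 = 1891.125.

Deadweight loss = 1891.125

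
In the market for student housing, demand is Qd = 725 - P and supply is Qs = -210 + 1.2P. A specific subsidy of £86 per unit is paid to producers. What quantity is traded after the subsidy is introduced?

Pre-subsidy: 725 - P = -210 + 1.2P gives P* = 425, Q* = 300.
With the subsidy, sellers receive Ps = Pb + 86 for each unit, where Pb is the price buyers pay.
Supply in terms of Pb becomes Qs = -210 + 1.2(Pb + 86) = -106.8 + 1.2Pb. Setting this equal to demand: 725 - Pb = -106.8 + 1.2Pb, so Pb = 4159/11.
Sellers receive Ps = 4159/11 + 86 = 5105/11; Q' = 725 − 1·(4159/11) = 3816/11.

Q' = 3816/11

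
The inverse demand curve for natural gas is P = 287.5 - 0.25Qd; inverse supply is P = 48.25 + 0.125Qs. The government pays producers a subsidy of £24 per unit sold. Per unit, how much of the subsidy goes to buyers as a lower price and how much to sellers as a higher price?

Pre-subsidy: 287.5 - 0.25Q = 48.25 + 0.125Q gives Q* = 638 and P* = 128.
With the subsidy, sellers receive Ps = Pb + 24 for each unit, where Pb is the price buyers pay.
On the curves, Pb = 287.5 - 0.25Q and Ps = 48.25 + 0.125Q; the wedge Ps − Pb = 24 gives 48.25 + 0.125Q − (287.5 - 0.25Q) = 24, so Q' = 702.
Then Pb = 287.5 − 0.25·702 = 112 and Ps = 48.25 + 0.125·702 = 136.
Buyers' price falls by P* − Pb = 128 − 112 = 16; sellers' price rises by Ps − P* = 136 − 128 = 8.

Buyers gain £16 per unit; sellers gain £8 per unit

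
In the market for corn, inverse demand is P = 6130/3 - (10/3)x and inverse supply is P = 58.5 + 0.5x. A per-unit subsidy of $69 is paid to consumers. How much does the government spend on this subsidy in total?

Pre-subsidy: 6130/3 - (10/3)x = 58.5 + 0.5x gives x* = 11909/23 and P* = 7300/23.
With the rebate, buyers effectively pay Pb = Ps − 69, where Ps is the price sellers receive.
On the curves, Pb = 6130/3 - (10/3)x and Ps = 58.5 + 0.5x; the wedge Ps − Pb = 69 gives 58.5 + 0.5x − (6130/3 - (10/3)x) = 69, so x' = 12323/23.
Then Pb = 6130/3 − (10/3)·(12323/23) = 5920/23 and Ps = 58.5 + 0.5·(12323/23) = 7507/23.
Government outlay = subsidy × quantity = 69 × 12323/23 = 36969.

Government cost = $36969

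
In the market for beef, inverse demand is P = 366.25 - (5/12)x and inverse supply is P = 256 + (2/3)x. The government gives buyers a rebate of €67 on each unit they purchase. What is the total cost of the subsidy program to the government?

Government cost = 142509/13

Pre-subsidy: 366.25 - (5/12)x = 256 + (2/3)x gives x* = 1323/13 and P* = 4210/13.
With the rebate, buyers effectively pay Pb = Ps − 67, where Ps is the price sellers receive.
On the curves, Pb = 366.25 - (5/12)x and Ps = 256 + (2/3)x; the wedge Ps − Pb = 67 gives 256 + (2/3)x − (366.25 - (5/12)x) = 67, so x' = 2127/13.
Then Pb = 366.25 − (5/12)·(2127/13) = 3875/13 and Ps = 256 + (2/3)·(2127/13) = 4746/13.
Government outlay = subsidy × quantity = 67 × 2127/13 = 142509/13.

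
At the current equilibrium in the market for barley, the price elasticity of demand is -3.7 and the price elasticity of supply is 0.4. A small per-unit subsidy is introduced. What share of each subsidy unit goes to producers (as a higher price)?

For a small subsidy around the equilibrium, the benefit split depends on the relative slopes, which at a point are proportional to the elasticities.
Buyer share = εs/(εs + |εd|) = 0.4/(0.4 + 3.7) = 4/41; seller share = |εd|/(εs + |εd|) = 37/41.
So producers capture 37/41 of the subsidy.

Producer share = 37/41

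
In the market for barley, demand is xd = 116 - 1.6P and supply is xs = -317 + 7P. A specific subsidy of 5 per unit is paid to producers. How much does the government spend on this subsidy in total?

Pre-subsidy: 116 - 1.6P = -317 + 7P gives P* = 2165/43, x* = 1524/43.
With the subsidy, sellers receive Ps = Pb + 5 for each unit, where Pb is the price buyers pay.
Supply in terms of Pb becomes xs = -317 + 7(Pb + 5) = -282 + 7Pb. Setting this equal to demand: 116 - 1.6Pb = -282 + 7Pb, so Pb = 1990/43.
Sellers receive Ps = 1990/43 + 5 = 2205/43; x' = 116 − 1.6·(1990/43) = 1804/43.
Government outlay = subsidy × quantity = 5 × 1804/43 = 9020/43.

Government cost = 9020/43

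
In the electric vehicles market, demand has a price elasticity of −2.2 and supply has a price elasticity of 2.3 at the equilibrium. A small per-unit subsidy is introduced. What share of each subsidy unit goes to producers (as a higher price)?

For a small subsidy around the equilibrium, the benefit split depends on the relative slopes, which at a point are proportional to the elasticities.
Buyer share = εs/(εs + |εd|) = 2.3/(2.3 + 2.2) = 23/45; seller share = |εd|/(εs + |εd|) = 22/45.
So producers capture 22/45 of the subsidy.

Producer share = 22/45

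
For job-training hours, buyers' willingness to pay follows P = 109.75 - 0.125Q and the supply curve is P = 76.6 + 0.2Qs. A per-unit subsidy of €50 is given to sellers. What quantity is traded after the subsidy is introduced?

Q' = 3326/13

Pre-subsidy: 109.75 - 0.125Q = 76.6 + 0.2Q gives Q* = 102 and P* = 97.
With the subsidy, sellers receive Ps = Pb + 50 for each unit, where Pb is the price buyers pay.
On the curves, Pb = 109.75 - 0.125Q and Ps = 76.6 + 0.2Q; the wedge Ps − Pb = 50 gives 76.6 + 0.2Q − (109.75 - 0.125Q) = 50, so Q' = 3326/13.
Then Pb = 109.75 − 0.125·(3326/13) = 1011/13 and Ps = 76.6 + 0.2·(3326/13) = 1661/13.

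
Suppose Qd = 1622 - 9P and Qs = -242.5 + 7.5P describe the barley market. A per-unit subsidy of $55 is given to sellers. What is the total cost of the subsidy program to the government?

Pre-subsidy: 1622 - 9P = -242.5 + 7.5P gives P* = 113, Q* = 605.
With the subsidy, sellers receive Ps = Pb + 55 for each unit, where Pb is the price buyers pay.
Supply in terms of Pb becomes Qs = -242.5 + 7.5(Pb + 55) = 170 + 7.5Pb. Setting this equal to demand: 1622 - 9Pb = 170 + 7.5Pb, so Pb = 88.
Sellers receive Ps = 88 + 55 = 143; Q' = 1622 − 9·88 = 830.
Government outlay = subsidy × quantity = 55 × 830 = 45650.

Government cost = $45650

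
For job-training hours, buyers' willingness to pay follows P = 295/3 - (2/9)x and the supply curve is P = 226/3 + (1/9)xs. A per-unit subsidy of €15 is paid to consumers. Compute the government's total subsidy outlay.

Government cost = €1710

Pre-subsidy: 295/3 - (2/9)x = 226/3 + (1/9)x gives x* = 69 and P* = 83.
With the rebate, buyers effectively pay Pb = Ps − 15, where Ps is the price sellers receive.
On the curves, Pb = 295/3 - (2/9)x and Ps = 226/3 + (1/9)x; the wedge Ps − Pb = 15 gives 226/3 + (1/9)x − (295/3 - (2/9)x) = 15, so x' = 114.
Then Pb = 295/3 − (2/9)·114 = 73 and Ps = 226/3 + (1/9)·114 = 88.
Government outlay = subsidy × quantity = 15 × 114 = 1710.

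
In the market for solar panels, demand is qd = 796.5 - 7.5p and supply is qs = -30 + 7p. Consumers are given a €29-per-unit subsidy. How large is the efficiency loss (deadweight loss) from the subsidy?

Deadweight loss = €1522.5

Pre-subsidy: 796.5 - 7.5p = -30 + 7p gives p* = 57, q* = 369.
With the rebate, buyers effectively pay pb = ps − 29, where ps is the price sellers receive.
Demand in terms of ps becomes qd = 796.5 − 7.5(ps − 29) = 1014 - 7.5ps. Setting this equal to supply: 1014 - 7.5ps = -30 + 7ps, so ps = 72.
Buyers pay pb = 72 − 29 = 43; q' = -30 + 7·72 = 474.
The subsidy expands output by 474 − 369 = 105 past the efficient level; on those units the gap between marginal cost and willingness to pay runs from 0 up to 29.
DWL = ½ × 29 × 105 = 1522.5.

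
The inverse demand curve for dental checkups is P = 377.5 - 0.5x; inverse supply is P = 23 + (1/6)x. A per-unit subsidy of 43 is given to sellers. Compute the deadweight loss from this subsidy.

Deadweight loss = 1386.75

Pre-subsidy: 377.5 - 0.5x = 23 + (1/6)x gives x* = 531.75 and P* = 111.625.
With the subsidy, sellers receive Ps = Pb + 43 for each unit, where Pb is the price buyers pay.
On the curves, Pb = 377.5 - 0.5x and Ps = 23 + (1/6)x; the wedge Ps − Pb = 43 gives 23 + (1/6)x − (377.5 - 0.5x) = 43, so x' = 596.25.
Then Pb = 377.5 − 0.5·596.25 = 79.375 and Ps = 23 + (1/6)·596.25 = 122.375.
The subsidy expands output by 596.25 − 531.75 = 64.5 past the efficient level; on those units the gap between marginal cost and willingness to pay runs from 0 up to 43.
DWL = ½ × 43 × 64.5 = 1386.75.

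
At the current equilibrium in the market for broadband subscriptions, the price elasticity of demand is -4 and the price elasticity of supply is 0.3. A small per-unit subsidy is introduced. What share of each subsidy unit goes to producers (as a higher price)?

For a small subsidy around the equilibrium, the benefit split depends on the relative slopes, which at a point are proportional to the elasticities.
Buyer share = εs/(εs + |εd|) = 0.3/(0.3 + 4) = 3/43; seller share = |εd|/(εs + |εd|) = 40/43.
So producers capture 40/43 of the subsidy.

Producer share = 40/43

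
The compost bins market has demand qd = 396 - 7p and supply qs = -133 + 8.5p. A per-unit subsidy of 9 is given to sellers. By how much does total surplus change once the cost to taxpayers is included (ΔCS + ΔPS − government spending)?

Net change in total surplus = -9639/62

Pre-subsidy: 396 - 7p = -133 + 8.5p gives p* = 1058/31, q* = 4870/31.
With the subsidy, sellers receive ps = pb + 9 for each unit, where pb is the price buyers pay.
Supply in terms of pb becomes qs = -133 + 8.5(pb + 9) = -56.5 + 8.5pb. Setting this equal to demand: 396 - 7pb = -56.5 + 8.5pb, so pb = 905/31.
Sellers receive ps = 905/31 + 9 = 1184/31; q' = 396 − 7·(905/31) = 5941/31.
ΔCS = ½(4870/31 + 5941/31)(1058/31 − 905/31) = 1654083/1922; ΔPS = ½(4870/31 + 5941/31)(1184/31 − 1058/31) = 681093/961.
Government spending = 9 × 5941/31 = 53469/31.
Net change = 1654083/1922 + 681093/961 − 53469/31 = -9639/62. The loss equals the DWL triangle ½·9·1071/31.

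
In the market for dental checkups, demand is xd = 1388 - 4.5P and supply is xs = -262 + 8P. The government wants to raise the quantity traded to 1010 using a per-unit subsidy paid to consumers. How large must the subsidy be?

Required subsidy s = 75 per unit

At x = 1010, invert demand for the buyer price: Pb = (1388 − 1010)/4.5 = 84; invert supply for the seller price: Ps = (1010 − (-262))/8 = 159.
The subsidy must fill the gap: s = Ps − Pb = 159 − 84 = 75.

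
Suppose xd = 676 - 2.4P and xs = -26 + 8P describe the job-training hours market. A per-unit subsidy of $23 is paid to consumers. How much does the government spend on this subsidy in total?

Pre-subsidy: 676 - 2.4P = -26 + 8P gives P* = 67.5, x* = 514.
With the rebate, buyers effectively pay Pb = Ps − 23, where Ps is the price sellers receive.
Demand in terms of Ps becomes xd = 676 − 2.4(Ps − 23) = 731.2 - 2.4Ps. Setting this equal to supply: 731.2 - 2.4Ps = -26 + 8Ps, so Ps = 1893/26.
Buyers pay Pb = 1893/26 − 23 = 1295/26; x' = -26 + 8·(1893/26) = 7234/13.
Government outlay = subsidy × quantity = 23 × 7234/13 = 166382/13.

Government cost = 166382/13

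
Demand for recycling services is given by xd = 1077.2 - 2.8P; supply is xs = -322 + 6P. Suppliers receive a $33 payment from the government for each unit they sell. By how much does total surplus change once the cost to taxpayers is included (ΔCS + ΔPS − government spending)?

Pre-subsidy: 1077.2 - 2.8P = -322 + 6P gives P* = 159, x* = 632.
With the subsidy, sellers receive Ps = Pb + 33 for each unit, where Pb is the price buyers pay.
Supply in terms of Pb becomes xs = -322 + 6(Pb + 33) = -124 + 6Pb. Setting this equal to demand: 1077.2 - 2.8Pb = -124 + 6Pb, so Pb = 136.5.
Sellers receive Ps = 136.5 + 33 = 169.5; x' = 1077.2 − 2.8·136.5 = 695.
ΔCS = ½(632 + 695)(159 − 136.5) = 14928.75; ΔPS = ½(632 + 695)(169.5 − 159) = 6966.75.
Government spending = 33 × 695 = 22935.
Net change = 14928.75 + 6966.75 − 22935 = -1039.5. The loss equals the DWL triangle ½·33·63.

Net change in total surplus = -$1039.5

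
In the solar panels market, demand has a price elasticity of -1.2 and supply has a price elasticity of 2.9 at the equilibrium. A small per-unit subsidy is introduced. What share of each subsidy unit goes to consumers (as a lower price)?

For a small subsidy around the equilibrium, the benefit split depends on the relative slopes, which at a point are proportional to the elasticities.
Buyer share = εs/(εs + |εd|) = 2.9/(2.9 + 1.2) = 29/41; seller share = |εd|/(εs + |εd|) = 12/41.

Consumer share = 29/41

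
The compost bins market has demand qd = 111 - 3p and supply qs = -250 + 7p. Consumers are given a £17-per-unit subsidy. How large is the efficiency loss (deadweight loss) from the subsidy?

Deadweight loss = £303.45

Pre-subsidy: 111 - 3p = -250 + 7p gives p* = 36.1, q* = 2.7.
With the rebate, buyers effectively pay pb = ps − 17, where ps is the price sellers receive.
Demand in terms of ps becomes qd = 111 − 3(ps − 17) = 162 - 3ps. Setting this equal to supply: 162 - 3ps = -250 + 7ps, so ps = 41.2.
Buyers pay pb = 41.2 − 17 = 24.2; q' = -250 + 7·41.2 = 38.4.
The subsidy expands output by 38.4 − 2.7 = 35.7 past the efficient level; on those units the gap between marginal cost and willingness to pay runs from 0 up to 17.
DWL = ½ × 17 × 35.7 = 303.45.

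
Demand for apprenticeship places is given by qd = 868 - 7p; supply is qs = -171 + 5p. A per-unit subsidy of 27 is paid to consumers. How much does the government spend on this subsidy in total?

Government cost = 9198

Pre-subsidy: 868 - 7p = -171 + 5p gives p* = 1039/12, q* = 3143/12.
With the rebate, buyers effectively pay pb = ps − 27, where ps is the price sellers receive.
Demand in terms of ps becomes qd = 868 − 7(ps − 27) = 1057 - 7ps. Setting this equal to supply: 1057 - 7ps = -171 + 5ps, so ps = 307/3.
Buyers pay pb = 307/3 − 27 = 226/3; q' = -171 + 5·(307/3) = 1022/3.
Government outlay = subsidy × quantity = 27 × 1022/3 = 9198.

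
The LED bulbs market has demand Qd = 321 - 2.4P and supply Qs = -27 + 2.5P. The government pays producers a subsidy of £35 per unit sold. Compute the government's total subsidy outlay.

Government cost = 47385/7

Pre-subsidy: 321 - 2.4P = -27 + 2.5P gives P* = 3480/49, Q* = 7377/49.
With the subsidy, sellers receive Ps = Pb + 35 for each unit, where Pb is the price buyers pay.
Supply in terms of Pb becomes Qs = -27 + 2.5(Pb + 35) = 60.5 + 2.5Pb. Setting this equal to demand: 321 - 2.4Pb = 60.5 + 2.5Pb, so Pb = 2605/49.
Sellers receive Ps = 2605/49 + 35 = 4320/49; Q' = 321 − 2.4·(2605/49) = 9477/49.
Government outlay = subsidy × quantity = 35 × 9477/49 = 47385/7.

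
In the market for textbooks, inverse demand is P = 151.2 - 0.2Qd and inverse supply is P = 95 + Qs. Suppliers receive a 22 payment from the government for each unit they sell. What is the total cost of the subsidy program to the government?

Pre-subsidy: 151.2 - 0.2Q = 95 + Q gives Q* = 281/6 and P* = 851/6.
With the subsidy, sellers receive Ps = Pb + 22 for each unit, where Pb is the price buyers pay.
On the curves, Pb = 151.2 - 0.2Q and Ps = 95 + Q; the wedge Ps − Pb = 22 gives 95 + Q − (151.2 - 0.2Q) = 22, so Q' = 391/6.
Then Pb = 151.2 − 0.2·(391/6) = 829/6 and Ps = 95 + 1·(391/6) = 961/6.
Government outlay = subsidy × quantity = 22 × 391/6 = 4301/3.

Government cost = 4301/3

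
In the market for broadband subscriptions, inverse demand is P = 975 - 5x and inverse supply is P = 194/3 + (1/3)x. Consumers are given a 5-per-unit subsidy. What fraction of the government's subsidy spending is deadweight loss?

DWL / government spending = 15/5492

Pre-subsidy: 975 - 5x = 194/3 + (1/3)x gives x* = 170.6875 and P* = 121.5625.
With the rebate, buyers effectively pay Pb = Ps − 5, where Ps is the price sellers receive.
On the curves, Pb = 975 - 5x and Ps = 194/3 + (1/3)x; the wedge Ps − Pb = 5 gives 194/3 + (1/3)x − (975 - 5x) = 5, so x' = 171.625.
Then Pb = 975 − 5·171.625 = 116.875 and Ps = 194/3 + (1/3)·171.625 = 121.875.
ΔCS = ½(170.6875 + 171.625)(121.5625 − 116.875) = 802.294921875; ΔPS = ½(170.6875 + 171.625)(121.875 − 121.5625) = 53.486328125.
Government spending = 5 × 171.625 = 858.125.
DWL = ½ × 5 × (171.625 − 170.6875) = 2.34375; fraction = 2.34375 / 858.125 = 15/5492.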